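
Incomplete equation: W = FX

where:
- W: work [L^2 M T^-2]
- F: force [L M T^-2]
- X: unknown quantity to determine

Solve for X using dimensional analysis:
X = d (distance), dimensions [L]

W has dimensions [L^2 M T^-2]; the rest of the RHS (F) has dimensions [L M T^-2].
So X must have dimensions [L] — X = d (distance).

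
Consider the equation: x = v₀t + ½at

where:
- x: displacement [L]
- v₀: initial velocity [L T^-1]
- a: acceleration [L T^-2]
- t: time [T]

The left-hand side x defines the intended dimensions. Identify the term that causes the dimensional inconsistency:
The term ½at

Checking each RHS term against the LHS:
- v₀t: [L] — matches x [L] ✓
- ½at: [L T^-1] — does NOT match x [L] ✗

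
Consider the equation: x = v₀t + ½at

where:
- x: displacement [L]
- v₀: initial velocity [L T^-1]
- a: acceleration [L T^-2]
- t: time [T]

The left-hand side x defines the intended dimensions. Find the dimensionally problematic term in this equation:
The term ½at

Checking each RHS term against the LHS:
- v₀t: [L] — matches x [L] ✓
- ½at: [L T^-1] — does NOT match x [L] ✗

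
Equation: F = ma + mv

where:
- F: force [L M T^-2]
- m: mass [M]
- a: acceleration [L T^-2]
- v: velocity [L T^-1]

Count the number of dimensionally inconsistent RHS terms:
1

LHS F: [L M T^-2]
- ma: [L M T^-2] ✓
- mv: [L M T^-1] ✗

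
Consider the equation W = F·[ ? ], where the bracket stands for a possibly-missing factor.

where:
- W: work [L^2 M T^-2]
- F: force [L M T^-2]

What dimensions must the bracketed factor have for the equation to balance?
[L] — length (e.g. a distance d)

W has dimensions [L^2 M T^-2]; F has dimensions [L M T^-2].
The bracketed factor must supply [L^2 M T^-2] / [L M T^-2] = [L].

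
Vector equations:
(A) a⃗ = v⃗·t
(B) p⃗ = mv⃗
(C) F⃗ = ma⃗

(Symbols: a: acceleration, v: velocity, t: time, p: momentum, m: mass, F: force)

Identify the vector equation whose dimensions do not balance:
(A) a⃗ = v⃗·t

(A) a⃗ = v⃗·t: LHS [L T^-2], RHS [L] ✗ — acceleration is velocity per time; should be v⃗/t
(B) p⃗ = mv⃗: LHS [L M T^-1], RHS [L M T^-1] ✓ — mass (scalar) times velocity (vector)
(C) F⃗ = ma⃗: LHS [L M T^-2], RHS [L M T^-2] ✓ — Force and acceleration are vectors, mass is a scalar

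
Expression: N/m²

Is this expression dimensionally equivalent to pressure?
Yes

The expression N/m² has dimensions [L^-1 M T^-2], which is exactly pressure [L^-1 M T^-2].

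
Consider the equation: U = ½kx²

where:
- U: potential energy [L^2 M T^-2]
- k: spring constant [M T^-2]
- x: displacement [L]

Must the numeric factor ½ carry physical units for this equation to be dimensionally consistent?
No

U has dimensions [L^2 M T^-2] and kx² already has dimensions [L^2 M T^-2], so the equation balances without ½ contributing any dimensions. ½ is a pure (dimensionless) number; changing or removing it would not affect dimensional consistency.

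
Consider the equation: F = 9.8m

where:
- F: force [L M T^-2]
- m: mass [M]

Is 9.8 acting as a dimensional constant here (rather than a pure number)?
Yes

F has dimensions [L M T^-2], while m alone has dimensions [M]. For the equation to balance, the factor 9.8 must carry dimensions [L T^-2] — it is a dimensional constant (a numerical value of a physical quantity with its units suppressed), not a pure number.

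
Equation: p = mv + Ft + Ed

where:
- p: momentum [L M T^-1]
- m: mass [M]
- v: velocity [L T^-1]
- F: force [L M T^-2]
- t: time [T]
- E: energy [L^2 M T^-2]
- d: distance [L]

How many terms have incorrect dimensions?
1

LHS p: [L M T^-1]
- mv: [L M T^-1] ✓
- Ft: [L M T^-1] ✓
- Ed: [L^3 M T^-2] ✗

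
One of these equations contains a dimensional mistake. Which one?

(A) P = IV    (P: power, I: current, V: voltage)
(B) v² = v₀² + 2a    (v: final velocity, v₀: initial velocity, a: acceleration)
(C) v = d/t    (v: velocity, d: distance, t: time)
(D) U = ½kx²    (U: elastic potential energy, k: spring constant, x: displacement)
(B) v² = v₀² + 2a

The equation (B) v² = v₀² + 2a is dimensionally incorrect.

LHS (v²): [L^2 T^-2]
RHS terms:
  - v₀²: [L^2 T^-2] ✓
  - 2a: [L T^-2] ✗ (does not match LHS)

The dimensions do not match. The other three equations balance.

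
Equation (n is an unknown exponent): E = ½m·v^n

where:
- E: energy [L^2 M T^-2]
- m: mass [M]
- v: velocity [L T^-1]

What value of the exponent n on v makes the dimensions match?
n = 2

E has dimensions [L^2 M T^-2]; v has dimensions [L T^-1].
The rest of the RHS has dimensions [M], so v^n must supply [L^2 T^-2].
With n = 2: ½m·v^2 has dimensions [L^2 M T^-2], matching the LHS ✓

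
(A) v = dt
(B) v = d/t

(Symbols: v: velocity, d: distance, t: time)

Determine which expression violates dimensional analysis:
(A)

(A) v = dt: LHS [L T^-1], RHS [L T] ✗
(B) v = d/t: LHS [L T^-1], RHS [L T^-1] ✓

Expression (A) v = dt is dimensionally incorrect.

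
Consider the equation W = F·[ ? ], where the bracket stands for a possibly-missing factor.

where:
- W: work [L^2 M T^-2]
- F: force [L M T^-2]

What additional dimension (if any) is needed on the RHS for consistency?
[L] — length (e.g. a distance d)

W has dimensions [L^2 M T^-2]; F has dimensions [L M T^-2].
The bracketed factor must supply [L^2 M T^-2] / [L M T^-2] = [L].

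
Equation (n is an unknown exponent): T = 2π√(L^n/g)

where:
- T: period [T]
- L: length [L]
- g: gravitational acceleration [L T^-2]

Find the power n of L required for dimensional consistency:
n = 1

T has dimensions [T]; L has dimensions [L].
With n = 1: 2π√(L^1/g) has dimensions [T], matching the LHS ✓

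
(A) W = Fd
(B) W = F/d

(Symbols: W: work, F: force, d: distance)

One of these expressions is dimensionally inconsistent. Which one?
(B)

(A) W = Fd: LHS [L^2 M T^-2], RHS [L^2 M T^-2] ✓
(B) W = F/d: LHS [L^2 M T^-2], RHS [M T^-2] ✗

Expression (B) W = F/d is dimensionally incorrect.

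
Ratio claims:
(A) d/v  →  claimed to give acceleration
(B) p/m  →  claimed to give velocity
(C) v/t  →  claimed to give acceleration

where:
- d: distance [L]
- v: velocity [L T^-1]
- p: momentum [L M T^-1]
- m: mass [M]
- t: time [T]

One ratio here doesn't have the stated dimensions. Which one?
(A) d/v does not give acceleration

(A) d/v: [T] ≠ acceleration [L T^-2] ✗
(B) p/m: [L T^-1] = velocity [L T^-1] ✓
(C) v/t: [L T^-2] = acceleration [L T^-2] ✓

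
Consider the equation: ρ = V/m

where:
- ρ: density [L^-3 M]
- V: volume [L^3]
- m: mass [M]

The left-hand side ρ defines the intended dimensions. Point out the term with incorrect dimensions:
The right-hand side term V/m

ρ has dimensions [L^-3 M], but V/m has dimensions [L^3 M^-1], so the term V/m is dimensionally wrong for ρ.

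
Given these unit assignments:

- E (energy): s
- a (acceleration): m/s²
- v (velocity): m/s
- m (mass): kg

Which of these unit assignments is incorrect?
E

The variable E (energy) should have units J, not s.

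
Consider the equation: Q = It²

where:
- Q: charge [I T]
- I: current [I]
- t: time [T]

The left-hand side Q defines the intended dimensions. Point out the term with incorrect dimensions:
The right-hand side term It²

Q has dimensions [I T], but It² has dimensions [I T^2], so the term It² is dimensionally wrong for Q.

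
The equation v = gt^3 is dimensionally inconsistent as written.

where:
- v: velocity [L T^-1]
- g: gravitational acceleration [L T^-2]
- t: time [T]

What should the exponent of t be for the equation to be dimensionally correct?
The exponent of t should be 1: v = gt

The LHS v has dimensions [L T^-1]; t has dimensions [T].
As written, the RHS gt^3 (exponent 3 on t) has dimensions [L T], which does not match.
With exponent 1, the RHS gt has dimensions [L T^-1], matching the LHS.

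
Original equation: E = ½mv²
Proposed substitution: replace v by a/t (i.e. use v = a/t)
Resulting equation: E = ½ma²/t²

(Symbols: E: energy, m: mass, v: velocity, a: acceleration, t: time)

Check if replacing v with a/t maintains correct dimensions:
No

[v] = [L T^-1] and [a/t] = [L T^-3]. These differ, so the substitution replaces a quantity by one of different dimensions and the result E = ½ma²/t² has LHS [L^2 M T^-2] vs RHS [L^2 M T^-6] — inconsistent.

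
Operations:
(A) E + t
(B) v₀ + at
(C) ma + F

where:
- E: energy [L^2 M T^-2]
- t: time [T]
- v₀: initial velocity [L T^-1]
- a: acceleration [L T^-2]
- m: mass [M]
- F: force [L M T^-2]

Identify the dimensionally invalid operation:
(A) E + t

(A) E + t: E [L^2 M T^-2] and t [T] — different dimensions cannot be added/subtracted ✗
(B) v₀ + at: v₀ [L T^-1] and at [L T^-1] — same dimensions ✓
(C) ma + F: ma [L M T^-2] and F [L M T^-2] — same dimensions ✓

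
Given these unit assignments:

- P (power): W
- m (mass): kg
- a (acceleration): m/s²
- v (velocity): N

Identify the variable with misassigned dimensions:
v

The variable v (velocity) should have units m/s, not N.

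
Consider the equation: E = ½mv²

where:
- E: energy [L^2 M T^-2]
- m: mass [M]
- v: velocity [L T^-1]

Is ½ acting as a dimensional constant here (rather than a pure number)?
No

E has dimensions [L^2 M T^-2] and mv² already has dimensions [L^2 M T^-2], so the equation balances without ½ contributing any dimensions. ½ is a pure (dimensionless) number; changing or removing it would not affect dimensional consistency.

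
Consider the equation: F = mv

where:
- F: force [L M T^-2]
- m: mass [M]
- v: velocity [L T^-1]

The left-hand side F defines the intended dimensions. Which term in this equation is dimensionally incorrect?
The right-hand side term mv

F has dimensions [L M T^-2], but mv has dimensions [L M T^-1], so the term mv is dimensionally wrong for F.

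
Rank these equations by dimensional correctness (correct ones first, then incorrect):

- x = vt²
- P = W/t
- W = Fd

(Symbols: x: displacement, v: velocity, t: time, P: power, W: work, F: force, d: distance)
Dimensionally correct: P = W/t, W = Fd
Dimensionally incorrect: x = vt²
Ordered (correct first, then incorrect): P = W/t, W = Fd, x = vt²

- x = vt²: LHS [L], RHS [L T] → incorrect ✗
- P = W/t: LHS [L^2 M T^-3], RHS [L^2 M T^-3] → correct ✓
- W = Fd: LHS [L^2 M T^-2], RHS [L^2 M T^-2] → correct ✓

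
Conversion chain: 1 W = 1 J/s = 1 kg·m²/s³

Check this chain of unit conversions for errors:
The chain is correct (no errors).

Correct: Watt is Joule per second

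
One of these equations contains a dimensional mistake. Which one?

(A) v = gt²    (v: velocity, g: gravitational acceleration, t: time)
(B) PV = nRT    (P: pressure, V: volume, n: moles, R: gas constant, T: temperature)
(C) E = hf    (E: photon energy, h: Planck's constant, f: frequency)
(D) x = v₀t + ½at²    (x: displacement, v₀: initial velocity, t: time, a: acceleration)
(A) v = gt²

The equation (A) v = gt² is dimensionally incorrect.

LHS (v): [L T^-1]
RHS (gt²): [L] ✗

The dimensions do not match. The other three equations balance.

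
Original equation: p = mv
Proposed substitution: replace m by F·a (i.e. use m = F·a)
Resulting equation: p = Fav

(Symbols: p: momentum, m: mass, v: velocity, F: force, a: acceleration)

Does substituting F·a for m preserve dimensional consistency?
No

[m] = [M] and [F·a] = [L^2 M T^-4]. These differ, so the substitution replaces a quantity by one of different dimensions and the result p = Fav has LHS [L M T^-1] vs RHS [L^3 M T^-5] — inconsistent.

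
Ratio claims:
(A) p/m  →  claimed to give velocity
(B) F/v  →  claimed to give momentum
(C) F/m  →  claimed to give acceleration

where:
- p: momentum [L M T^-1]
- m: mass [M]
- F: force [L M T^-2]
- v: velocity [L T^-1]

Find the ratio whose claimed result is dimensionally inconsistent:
(B) F/v does not give momentum

(A) p/m: [L T^-1] = velocity [L T^-1] ✓
(B) F/v: [M T^-1] ≠ momentum [L M T^-1] ✗
(C) F/m: [L T^-2] = acceleration [L T^-2] ✓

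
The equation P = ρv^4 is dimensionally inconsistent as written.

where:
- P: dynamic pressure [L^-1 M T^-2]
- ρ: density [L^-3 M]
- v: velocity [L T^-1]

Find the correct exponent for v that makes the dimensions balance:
The exponent of v should be 2: P = ρv^2

The LHS P has dimensions [L^-1 M T^-2]; v has dimensions [L T^-1].
As written, the RHS ρv^4 (exponent 4 on v) has dimensions [L M T^-4], which does not match.
With exponent 2, the RHS ρv^2 has dimensions [L^-1 M T^-2], matching the LHS.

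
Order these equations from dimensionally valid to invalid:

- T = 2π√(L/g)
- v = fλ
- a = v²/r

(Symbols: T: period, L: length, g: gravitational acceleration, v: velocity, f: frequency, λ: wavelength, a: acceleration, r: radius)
Dimensionally correct: T = 2π√(L/g), v = fλ, a = v²/r
Dimensionally incorrect: none
Ordered (correct first, then incorrect): T = 2π√(L/g), v = fλ, a = v²/r

- T = 2π√(L/g): LHS [T], RHS [T] → correct ✓
- v = fλ: LHS [L T^-1], RHS [L T^-1] → correct ✓
- a = v²/r: LHS [L T^-2], RHS [L T^-2] → correct ✓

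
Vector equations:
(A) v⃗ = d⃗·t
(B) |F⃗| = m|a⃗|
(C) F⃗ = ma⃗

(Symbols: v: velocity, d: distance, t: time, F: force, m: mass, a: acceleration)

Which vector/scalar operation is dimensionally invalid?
(A) v⃗ = d⃗·t

(A) v⃗ = d⃗·t: LHS [L T^-1], RHS [L T] ✗ — velocity is displacement per time; should be d⃗/t
(B) |F⃗| = m|a⃗|: LHS [L M T^-2], RHS [L M T^-2] ✓ — magnitudes of vectors are scalars
(C) F⃗ = ma⃗: LHS [L M T^-2], RHS [L M T^-2] ✓ — Force and acceleration are vectors, mass is a scalar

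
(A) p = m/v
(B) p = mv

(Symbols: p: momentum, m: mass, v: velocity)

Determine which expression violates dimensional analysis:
(A)

(A) p = m/v: LHS [L M T^-1], RHS [L^-1 M T] ✗
(B) p = mv: LHS [L M T^-1], RHS [L M T^-1] ✓

Expression (A) p = m/v is dimensionally incorrect.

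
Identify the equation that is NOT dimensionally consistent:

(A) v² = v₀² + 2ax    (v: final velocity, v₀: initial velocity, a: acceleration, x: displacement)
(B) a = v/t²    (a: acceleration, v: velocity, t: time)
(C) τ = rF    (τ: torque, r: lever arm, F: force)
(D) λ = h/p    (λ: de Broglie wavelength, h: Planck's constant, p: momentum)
(B) a = v/t²

The equation (B) a = v/t² is dimensionally incorrect.

LHS (a): [L T^-2]
RHS (v/t²): [L T^-3] ✗

The dimensions do not match. The other three equations balance.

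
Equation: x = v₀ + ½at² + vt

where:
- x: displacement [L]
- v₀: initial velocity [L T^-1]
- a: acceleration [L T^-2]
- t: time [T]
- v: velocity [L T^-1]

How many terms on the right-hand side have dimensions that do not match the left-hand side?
1

LHS x: [L]
- v₀: [L T^-1] ✗
- ½at²: [L] ✓
- vt: [L] ✓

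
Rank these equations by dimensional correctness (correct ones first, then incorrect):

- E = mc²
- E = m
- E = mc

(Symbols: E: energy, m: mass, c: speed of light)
Dimensionally correct: E = mc²
Dimensionally incorrect: E = m, E = mc
Ordered (correct first, then incorrect): E = mc², E = m, E = mc

- E = mc²: LHS [L^2 M T^-2], RHS [L^2 M T^-2] → correct ✓
- E = m: LHS [L^2 M T^-2], RHS [M] → incorrect ✗
- E = mc: LHS [L^2 M T^-2], RHS [L M T^-1] → incorrect ✗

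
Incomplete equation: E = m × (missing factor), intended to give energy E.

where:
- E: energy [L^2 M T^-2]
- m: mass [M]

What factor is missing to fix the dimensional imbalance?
v² (velocity squared), dimensions [L^2 T^-2]

E has dimensions [L^2 M T^-2] and m has dimensions [M].
The missing factor must have dimensions [L^2 M T^-2] / [M] = [L^2 T^-2], i.e. velocity squared (v²).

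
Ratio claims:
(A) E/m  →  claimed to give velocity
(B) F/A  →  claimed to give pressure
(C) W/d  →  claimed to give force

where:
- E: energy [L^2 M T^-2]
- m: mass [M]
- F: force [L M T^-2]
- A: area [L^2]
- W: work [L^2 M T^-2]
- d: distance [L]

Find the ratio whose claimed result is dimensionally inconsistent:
(A) E/m does not give velocity

(A) E/m: [L^2 T^-2] ≠ velocity [L T^-1] ✗
(B) F/A: [L^-1 M T^-2] = pressure [L^-1 M T^-2] ✓
(C) W/d: [L M T^-2] = force [L M T^-2] ✓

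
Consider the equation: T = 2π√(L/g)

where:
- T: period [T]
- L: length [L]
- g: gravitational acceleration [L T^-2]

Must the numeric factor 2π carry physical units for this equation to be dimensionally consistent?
No

T has dimensions [T] and √(L/g) already has dimensions [T], so the equation balances without 2π contributing any dimensions. 2π is a pure (dimensionless) number; changing or removing it would not affect dimensional consistency.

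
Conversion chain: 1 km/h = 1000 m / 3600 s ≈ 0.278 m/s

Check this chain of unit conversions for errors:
The chain is correct (no errors).

Correct: 1 km = 1000 m, 1 h = 3600 s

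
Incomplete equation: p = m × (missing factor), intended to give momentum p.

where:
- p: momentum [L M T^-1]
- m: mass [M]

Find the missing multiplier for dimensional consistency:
v (velocity), dimensions [L T^-1]

p has dimensions [L M T^-1] and m has dimensions [M].
The missing factor must have dimensions [L M T^-1] / [M] = [L T^-1], i.e. velocity (v).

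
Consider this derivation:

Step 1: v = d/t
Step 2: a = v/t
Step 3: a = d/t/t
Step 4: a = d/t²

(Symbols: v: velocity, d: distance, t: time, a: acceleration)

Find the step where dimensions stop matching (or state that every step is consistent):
No step introduces an error — all steps are dimensionally consistent.

Step 1: v = d/t → LHS [L T^-1], RHS [L T^-1] ✓
Step 2: a = v/t → LHS [L T^-2], RHS [L T^-2] ✓
Step 3: a = d/t/t → LHS [L T^-2], RHS [L T^-2] ✓
Step 4: a = d/t² → LHS [L T^-2], RHS [L T^-2] ✓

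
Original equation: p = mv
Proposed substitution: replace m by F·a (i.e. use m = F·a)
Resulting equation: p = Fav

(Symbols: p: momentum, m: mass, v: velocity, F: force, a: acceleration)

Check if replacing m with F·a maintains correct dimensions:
No

[m] = [M] and [F·a] = [L^2 M T^-4]. These differ, so the substitution replaces a quantity by one of different dimensions and the result p = Fav has LHS [L M T^-1] vs RHS [L^3 M T^-5] — inconsistent.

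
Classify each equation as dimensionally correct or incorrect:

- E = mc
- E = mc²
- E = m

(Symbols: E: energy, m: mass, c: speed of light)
Dimensionally correct: E = mc²
Dimensionally incorrect: E = mc, E = m
Ordered (correct first, then incorrect): E = mc², E = mc, E = m

- E = mc: LHS [L^2 M T^-2], RHS [L M T^-1] → incorrect ✗
- E = mc²: LHS [L^2 M T^-2], RHS [L^2 M T^-2] → correct ✓
- E = m: LHS [L^2 M T^-2], RHS [M] → incorrect ✗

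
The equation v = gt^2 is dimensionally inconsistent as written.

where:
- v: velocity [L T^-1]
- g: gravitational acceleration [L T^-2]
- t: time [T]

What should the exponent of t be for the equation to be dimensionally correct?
The exponent of t should be 1: v = gt

The LHS v has dimensions [L T^-1]; t has dimensions [T].
As written, the RHS gt^2 (exponent 2 on t) has dimensions [L], which does not match.
With exponent 1, the RHS gt has dimensions [L T^-1], matching the LHS.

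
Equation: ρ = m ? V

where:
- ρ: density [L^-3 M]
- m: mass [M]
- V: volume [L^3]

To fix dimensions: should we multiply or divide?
division (÷): ρ = m ÷ V

ρ [L^-3 M]; m [M]; V [L^3].
m × V → [L^3 M] ✗
m ÷ V → [L^-3 M] ✓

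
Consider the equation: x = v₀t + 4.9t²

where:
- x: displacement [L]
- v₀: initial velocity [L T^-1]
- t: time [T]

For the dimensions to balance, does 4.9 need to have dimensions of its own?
Yes

x has dimensions [L], while t² alone has dimensions [T^2]. For the equation to balance, the factor 4.9 must carry dimensions [L T^-2] — it is a dimensional constant (a numerical value of a physical quantity with its units suppressed), not a pure number.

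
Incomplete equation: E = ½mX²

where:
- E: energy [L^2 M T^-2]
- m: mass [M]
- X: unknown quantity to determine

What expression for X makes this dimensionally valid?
X = v (velocity), dimensions [L T^-1]

E has dimensions [L^2 M T^-2]; the rest of the RHS (½m) has dimensions [M].
So X² must have dimensions [L^2 T^-2], i.e. X has dimensions [L T^-1] — X = v (velocity).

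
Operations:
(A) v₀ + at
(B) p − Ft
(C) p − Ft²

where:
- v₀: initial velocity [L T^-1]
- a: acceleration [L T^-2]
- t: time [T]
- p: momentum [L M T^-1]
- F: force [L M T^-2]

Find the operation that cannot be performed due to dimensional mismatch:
(C) p − Ft²

(A) v₀ + at: v₀ [L T^-1] and at [L T^-1] — same dimensions ✓
(B) p − Ft: p [L M T^-1] and Ft [L M T^-1] — same dimensions ✓
(C) p − Ft²: p [L M T^-1] and Ft² [L M] — different dimensions cannot be added/subtracted ✗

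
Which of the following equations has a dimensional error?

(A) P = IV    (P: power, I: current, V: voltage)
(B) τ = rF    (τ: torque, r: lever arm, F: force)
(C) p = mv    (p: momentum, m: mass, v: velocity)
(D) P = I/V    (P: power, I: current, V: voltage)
(D) P = I/V

The equation (D) P = I/V is dimensionally incorrect.

LHS (P): [L^2 M T^-3]
RHS (I/V): [I^2 L^-2 M^-1 T^3] ✗

The dimensions do not match. The other three equations balance.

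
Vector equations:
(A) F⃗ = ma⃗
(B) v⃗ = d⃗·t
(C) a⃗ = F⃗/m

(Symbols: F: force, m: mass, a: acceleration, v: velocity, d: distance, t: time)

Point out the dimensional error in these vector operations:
(B) v⃗ = d⃗·t

(A) F⃗ = ma⃗: LHS [L M T^-2], RHS [L M T^-2] ✓ — Force and acceleration are vectors, mass is a scalar
(B) v⃗ = d⃗·t: LHS [L T^-1], RHS [L T] ✗ — velocity is displacement per time; should be d⃗/t
(C) a⃗ = F⃗/m: LHS [L T^-2], RHS [L T^-2] ✓ — force (vector) divided by mass (scalar)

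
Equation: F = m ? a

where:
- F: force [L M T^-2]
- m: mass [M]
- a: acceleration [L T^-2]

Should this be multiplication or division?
multiplication (×): F = m × a

F [L M T^-2]; m [M]; a [L T^-2].
m × a → [L M T^-2] ✓
m ÷ a → [L^-1 M T^2] ✗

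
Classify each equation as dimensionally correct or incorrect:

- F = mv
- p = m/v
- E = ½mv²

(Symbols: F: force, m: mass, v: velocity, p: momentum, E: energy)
Dimensionally correct: E = ½mv²
Dimensionally incorrect: F = mv, p = m/v
Ordered (correct first, then incorrect): E = ½mv², F = mv, p = m/v

- F = mv: LHS [L M T^-2], RHS [L M T^-1] → incorrect ✗
- p = m/v: LHS [L M T^-1], RHS [L^-1 M T] → incorrect ✗
- E = ½mv²: LHS [L^2 M T^-2], RHS [L^2 M T^-2] → correct ✓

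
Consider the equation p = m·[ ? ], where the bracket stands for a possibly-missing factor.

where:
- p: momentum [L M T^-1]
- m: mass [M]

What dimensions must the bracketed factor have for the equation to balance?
[L T^-1] — velocity (e.g. v)

p has dimensions [L M T^-1]; m has dimensions [M].
The bracketed factor must supply [L M T^-1] / [M] = [L T^-1].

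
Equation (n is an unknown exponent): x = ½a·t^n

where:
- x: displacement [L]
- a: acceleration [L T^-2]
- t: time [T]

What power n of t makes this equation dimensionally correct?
n = 2

x has dimensions [L]; t has dimensions [T].
The rest of the RHS has dimensions [L T^-2], so t^n must supply [T^2].
With n = 2: ½a·t^2 has dimensions [L], matching the LHS ✓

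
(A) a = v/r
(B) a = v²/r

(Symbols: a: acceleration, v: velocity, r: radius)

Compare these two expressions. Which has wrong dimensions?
(A)

(A) a = v/r: LHS [L T^-2], RHS [T^-1] ✗
(B) a = v²/r: LHS [L T^-2], RHS [L T^-2] ✓

Expression (A) a = v/r is dimensionally incorrect.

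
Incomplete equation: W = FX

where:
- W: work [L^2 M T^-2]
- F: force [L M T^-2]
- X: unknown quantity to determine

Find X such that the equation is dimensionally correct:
X = d (distance), dimensions [L]

W has dimensions [L^2 M T^-2]; the rest of the RHS (F) has dimensions [L M T^-2].
So X must have dimensions [L] — X = d (distance).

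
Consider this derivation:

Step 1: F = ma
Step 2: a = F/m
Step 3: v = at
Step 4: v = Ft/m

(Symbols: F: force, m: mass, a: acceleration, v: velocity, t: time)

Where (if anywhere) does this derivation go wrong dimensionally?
No step introduces an error — all steps are dimensionally consistent.

Step 1: F = ma → LHS [L M T^-2], RHS [L M T^-2] ✓
Step 2: a = F/m → LHS [L T^-2], RHS [L T^-2] ✓
Step 3: v = at → LHS [L T^-1], RHS [L T^-1] ✓
Step 4: v = Ft/m → LHS [L T^-1], RHS [L T^-1] ✓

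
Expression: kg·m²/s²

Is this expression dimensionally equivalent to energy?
Yes

The expression kg·m²/s² has dimensions [L^2 M T^-2], which is exactly energy [L^2 M T^-2].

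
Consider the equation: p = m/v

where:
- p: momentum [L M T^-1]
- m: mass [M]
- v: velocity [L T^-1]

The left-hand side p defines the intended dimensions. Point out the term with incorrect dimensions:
The right-hand side term m/v

p has dimensions [L M T^-1], but m/v has dimensions [L^-1 M T], so the term m/v is dimensionally wrong for p.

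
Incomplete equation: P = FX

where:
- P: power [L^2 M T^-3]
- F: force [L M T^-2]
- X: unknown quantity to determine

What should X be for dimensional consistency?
X = v (velocity), dimensions [L T^-1]

P has dimensions [L^2 M T^-3]; the rest of the RHS (F) has dimensions [L M T^-2].
So X must have dimensions [L T^-1] — X = v (velocity).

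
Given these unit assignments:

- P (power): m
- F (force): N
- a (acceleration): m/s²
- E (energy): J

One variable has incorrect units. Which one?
P

The variable P (power) should have units W, not m.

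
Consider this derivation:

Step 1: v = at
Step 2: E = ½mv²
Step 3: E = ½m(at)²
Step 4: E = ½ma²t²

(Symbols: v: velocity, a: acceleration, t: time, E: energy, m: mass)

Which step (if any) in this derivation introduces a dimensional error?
No step introduces an error — all steps are dimensionally consistent.

Step 1: v = at → LHS [L T^-1], RHS [L T^-1] ✓
Step 2: E = ½mv² → LHS [L^2 M T^-2], RHS [L^2 M T^-2] ✓
Step 3: E = ½m(at)² → LHS [L^2 M T^-2], RHS [L^2 M T^-2] ✓
Step 4: E = ½ma²t² → LHS [L^2 M T^-2], RHS [L^2 M T^-2] ✓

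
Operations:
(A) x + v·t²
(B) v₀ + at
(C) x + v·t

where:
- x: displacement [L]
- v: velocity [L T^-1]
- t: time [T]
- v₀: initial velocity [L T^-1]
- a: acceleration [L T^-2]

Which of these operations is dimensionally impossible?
(A) x + v·t²

(A) x + v·t²: x [L] and v·t² [L T] — different dimensions cannot be added/subtracted ✗
(B) v₀ + at: v₀ [L T^-1] and at [L T^-1] — same dimensions ✓
(C) x + v·t: x [L] and v·t [L] — same dimensions ✓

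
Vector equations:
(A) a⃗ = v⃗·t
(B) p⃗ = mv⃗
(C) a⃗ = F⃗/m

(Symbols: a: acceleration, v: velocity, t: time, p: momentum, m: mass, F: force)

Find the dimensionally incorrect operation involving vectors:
(A) a⃗ = v⃗·t

(A) a⃗ = v⃗·t: LHS [L T^-2], RHS [L] ✗ — acceleration is velocity per time; should be v⃗/t
(B) p⃗ = mv⃗: LHS [L M T^-1], RHS [L M T^-1] ✓ — mass (scalar) times velocity (vector)
(C) a⃗ = F⃗/m: LHS [L T^-2], RHS [L T^-2] ✓ — force (vector) divided by mass (scalar)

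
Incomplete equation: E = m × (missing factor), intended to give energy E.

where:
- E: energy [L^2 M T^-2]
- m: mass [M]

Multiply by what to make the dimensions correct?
v² (velocity squared), dimensions [L^2 T^-2]

E has dimensions [L^2 M T^-2] and m has dimensions [M].
The missing factor must have dimensions [L^2 M T^-2] / [M] = [L^2 T^-2], i.e. velocity squared (v²).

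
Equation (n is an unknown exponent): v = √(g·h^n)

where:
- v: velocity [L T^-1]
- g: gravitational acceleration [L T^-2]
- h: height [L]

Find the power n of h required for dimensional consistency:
n = 1

v has dimensions [L T^-1]; h has dimensions [L].
With n = 1: √(g·h^1) has dimensions [L T^-1], matching the LHS ✓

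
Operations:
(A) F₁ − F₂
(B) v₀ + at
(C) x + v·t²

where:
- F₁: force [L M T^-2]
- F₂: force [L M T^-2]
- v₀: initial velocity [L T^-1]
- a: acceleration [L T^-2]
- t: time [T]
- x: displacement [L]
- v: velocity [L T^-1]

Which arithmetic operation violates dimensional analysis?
(C) x + v·t²

(A) F₁ − F₂: F₁ [L M T^-2] and F₂ [L M T^-2] — same dimensions ✓
(B) v₀ + at: v₀ [L T^-1] and at [L T^-1] — same dimensions ✓
(C) x + v·t²: x [L] and v·t² [L T] — different dimensions cannot be added/subtracted ✗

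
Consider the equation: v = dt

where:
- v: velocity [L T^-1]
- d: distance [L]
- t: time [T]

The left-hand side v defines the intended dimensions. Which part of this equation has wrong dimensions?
The right-hand side term dt

v has dimensions [L T^-1], but dt has dimensions [L T], so the term dt is dimensionally wrong for v.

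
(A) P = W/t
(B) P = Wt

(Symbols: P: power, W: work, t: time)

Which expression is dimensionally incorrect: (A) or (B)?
(B)

(A) P = W/t: LHS [L^2 M T^-3], RHS [L^2 M T^-3] ✓
(B) P = Wt: LHS [L^2 M T^-3], RHS [L^2 M T^-1] ✗

Expression (B) P = Wt is dimensionally incorrect.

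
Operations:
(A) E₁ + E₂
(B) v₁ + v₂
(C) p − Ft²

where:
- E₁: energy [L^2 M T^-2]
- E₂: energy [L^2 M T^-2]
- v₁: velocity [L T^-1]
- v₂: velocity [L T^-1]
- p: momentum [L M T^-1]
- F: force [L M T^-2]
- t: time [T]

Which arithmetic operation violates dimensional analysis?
(C) p − Ft²

(A) E₁ + E₂: E₁ [L^2 M T^-2] and E₂ [L^2 M T^-2] — same dimensions ✓
(B) v₁ + v₂: v₁ [L T^-1] and v₂ [L T^-1] — same dimensions ✓
(C) p − Ft²: p [L M T^-1] and Ft² [L M] — different dimensions cannot be added/subtracted ✗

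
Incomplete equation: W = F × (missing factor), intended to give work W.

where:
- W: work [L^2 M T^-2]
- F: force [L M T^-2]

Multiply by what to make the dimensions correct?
d (distance), dimensions [L]

W has dimensions [L^2 M T^-2] and F has dimensions [L M T^-2].
The missing factor must have dimensions [L^2 M T^-2] / [L M T^-2] = [L], i.e. distance (d).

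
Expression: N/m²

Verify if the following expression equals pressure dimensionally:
Yes

The expression N/m² has dimensions [L^-1 M T^-2], which is exactly pressure [L^-1 M T^-2].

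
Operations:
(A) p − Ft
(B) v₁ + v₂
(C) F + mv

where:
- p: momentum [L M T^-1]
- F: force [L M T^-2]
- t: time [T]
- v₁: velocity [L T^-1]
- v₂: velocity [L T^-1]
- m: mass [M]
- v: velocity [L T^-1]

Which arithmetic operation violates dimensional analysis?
(C) F + mv

(A) p − Ft: p [L M T^-1] and Ft [L M T^-1] — same dimensions ✓
(B) v₁ + v₂: v₁ [L T^-1] and v₂ [L T^-1] — same dimensions ✓
(C) F + mv: F [L M T^-2] and mv [L M T^-1] — different dimensions cannot be added/subtracted ✗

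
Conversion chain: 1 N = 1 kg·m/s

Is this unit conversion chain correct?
The chain is incorrect (it contains an error).

Incorrect: Newton is kg·m/s², not kg·m/s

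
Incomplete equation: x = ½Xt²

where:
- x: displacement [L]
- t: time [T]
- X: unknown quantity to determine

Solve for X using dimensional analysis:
X = a (acceleration), dimensions [L T^-2]

x has dimensions [L]; the rest of the RHS (½ t²) has dimensions [T^2].
So X must have dimensions [L T^-2] — X = a (acceleration).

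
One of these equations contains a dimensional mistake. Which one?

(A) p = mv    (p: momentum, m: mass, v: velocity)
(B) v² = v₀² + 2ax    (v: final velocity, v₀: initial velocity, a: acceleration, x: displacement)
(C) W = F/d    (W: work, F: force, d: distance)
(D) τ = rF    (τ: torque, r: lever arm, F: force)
(C) W = F/d

The equation (C) W = F/d is dimensionally incorrect.

LHS (W): [L^2 M T^-2]
RHS (F/d): [M T^-2] ✗

The dimensions do not match. The other three equations balance.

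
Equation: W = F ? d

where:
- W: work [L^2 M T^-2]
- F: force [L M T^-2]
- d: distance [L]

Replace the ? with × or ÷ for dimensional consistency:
multiplication (×): W = F × d

W [L^2 M T^-2]; F [L M T^-2]; d [L].
F × d → [L^2 M T^-2] ✓
F ÷ d → [M T^-2] ✗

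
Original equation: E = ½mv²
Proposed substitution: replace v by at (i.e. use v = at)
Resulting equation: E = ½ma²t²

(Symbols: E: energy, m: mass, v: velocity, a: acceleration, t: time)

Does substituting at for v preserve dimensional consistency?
Yes

[v] = [L T^-1] and [at] = [L T^-1]. These match, so the substitution replaces a quantity by one of the same dimensions and the result E = ½ma²t² has LHS [L^2 M T^-2] vs RHS [L^2 M T^-2] — still consistent.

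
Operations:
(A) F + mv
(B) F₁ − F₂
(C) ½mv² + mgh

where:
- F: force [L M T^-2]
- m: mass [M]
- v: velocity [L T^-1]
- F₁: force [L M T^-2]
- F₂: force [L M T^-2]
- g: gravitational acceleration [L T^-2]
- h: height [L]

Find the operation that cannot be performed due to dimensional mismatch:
(A) F + mv

(A) F + mv: F [L M T^-2] and mv [L M T^-1] — different dimensions cannot be added/subtracted ✗
(B) F₁ − F₂: F₁ [L M T^-2] and F₂ [L M T^-2] — same dimensions ✓
(C) ½mv² + mgh: ½mv² [L^2 M T^-2] and mgh [L^2 M T^-2] — same dimensions ✓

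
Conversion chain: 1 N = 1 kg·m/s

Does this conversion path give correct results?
The chain is incorrect (it contains an error).

Incorrect: Newton is kg·m/s², not kg·m/s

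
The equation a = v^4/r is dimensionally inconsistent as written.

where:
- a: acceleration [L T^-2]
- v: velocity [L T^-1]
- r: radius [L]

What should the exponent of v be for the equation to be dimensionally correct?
The exponent of v should be 2: a = v^2/r

The LHS a has dimensions [L T^-2]; v has dimensions [L T^-1].
As written, the RHS v^4/r (exponent 4 on v) has dimensions [L^3 T^-4], which does not match.
With exponent 2, the RHS v^2/r has dimensions [L T^-2], matching the LHS.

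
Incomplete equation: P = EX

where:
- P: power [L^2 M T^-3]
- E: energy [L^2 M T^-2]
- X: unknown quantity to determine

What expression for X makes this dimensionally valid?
X = f (inverse time / frequency (1/t)), dimensions [T^-1]

P has dimensions [L^2 M T^-3]; the rest of the RHS (E) has dimensions [L^2 M T^-2].
So X must have dimensions [T^-1] — X = f (inverse time / frequency (1/t)).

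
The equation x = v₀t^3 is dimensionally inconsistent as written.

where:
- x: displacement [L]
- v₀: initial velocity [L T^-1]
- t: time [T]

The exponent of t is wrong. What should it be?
The exponent of t should be 1: x = v₀t

The LHS x has dimensions [L]; t has dimensions [T].
As written, the RHS v₀t^3 (exponent 3 on t) has dimensions [L T^2], which does not match.
With exponent 1, the RHS v₀t has dimensions [L], matching the LHS.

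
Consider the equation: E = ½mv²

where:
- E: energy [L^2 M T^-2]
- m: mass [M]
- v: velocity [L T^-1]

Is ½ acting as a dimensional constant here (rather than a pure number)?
No

E has dimensions [L^2 M T^-2] and mv² already has dimensions [L^2 M T^-2], so the equation balances without ½ contributing any dimensions. ½ is a pure (dimensionless) number; changing or removing it would not affect dimensional consistency.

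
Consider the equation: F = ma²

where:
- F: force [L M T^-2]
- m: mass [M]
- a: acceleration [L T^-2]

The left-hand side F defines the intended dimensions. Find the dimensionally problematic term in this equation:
The right-hand side term ma²

F has dimensions [L M T^-2], but ma² has dimensions [L^2 M T^-4], so the term ma² is dimensionally wrong for F.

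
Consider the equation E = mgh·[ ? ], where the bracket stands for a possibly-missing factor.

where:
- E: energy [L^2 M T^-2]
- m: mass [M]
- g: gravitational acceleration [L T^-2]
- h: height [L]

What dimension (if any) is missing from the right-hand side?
Nothing is missing — the bracketed factor must be dimensionless.

E has dimensions [L^2 M T^-2] and mgh already has dimensions [L^2 M T^-2], so E = mgh is dimensionally complete.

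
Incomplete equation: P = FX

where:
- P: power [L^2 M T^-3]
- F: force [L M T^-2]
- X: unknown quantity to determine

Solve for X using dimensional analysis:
X = v (velocity), dimensions [L T^-1]

P has dimensions [L^2 M T^-3]; the rest of the RHS (F) has dimensions [L M T^-2].
So X must have dimensions [L T^-1] — X = v (velocity).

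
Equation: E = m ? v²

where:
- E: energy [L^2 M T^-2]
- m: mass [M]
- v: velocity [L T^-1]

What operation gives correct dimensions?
multiplication (×): E = m × v²

E [L^2 M T^-2]; m [M]; v² [L^2 T^-2].
m × v² → [L^2 M T^-2] ✓
m ÷ v² → [L^-2 M T^2] ✗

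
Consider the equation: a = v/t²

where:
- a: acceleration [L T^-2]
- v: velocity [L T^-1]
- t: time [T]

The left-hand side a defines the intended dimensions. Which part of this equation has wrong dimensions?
The right-hand side term v/t²

a has dimensions [L T^-2], but v/t² has dimensions [L T^-3], so the term v/t² is dimensionally wrong for a.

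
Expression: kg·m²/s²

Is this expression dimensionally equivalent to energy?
Yes

The expression kg·m²/s² has dimensions [L^2 M T^-2], which is exactly energy [L^2 M T^-2].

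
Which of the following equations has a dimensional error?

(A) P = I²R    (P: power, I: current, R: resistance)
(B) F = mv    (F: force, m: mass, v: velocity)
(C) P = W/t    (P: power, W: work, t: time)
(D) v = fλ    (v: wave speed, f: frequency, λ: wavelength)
(B) F = mv

The equation (B) F = mv is dimensionally incorrect.

LHS (F): [L M T^-2]
RHS (mv): [L M T^-1] ✗

The dimensions do not match. The other three equations balance.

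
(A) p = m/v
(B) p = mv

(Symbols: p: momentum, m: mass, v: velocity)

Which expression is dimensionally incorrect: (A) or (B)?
(A)

(A) p = m/v: LHS [L M T^-1], RHS [L^-1 M T] ✗
(B) p = mv: LHS [L M T^-1], RHS [L M T^-1] ✓

Expression (A) p = m/v is dimensionally incorrect.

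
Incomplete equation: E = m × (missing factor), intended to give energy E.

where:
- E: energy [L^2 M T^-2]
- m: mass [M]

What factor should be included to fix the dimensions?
v² (velocity squared), dimensions [L^2 T^-2]

E has dimensions [L^2 M T^-2] and m has dimensions [M].
The missing factor must have dimensions [L^2 M T^-2] / [M] = [L^2 T^-2], i.e. velocity squared (v²).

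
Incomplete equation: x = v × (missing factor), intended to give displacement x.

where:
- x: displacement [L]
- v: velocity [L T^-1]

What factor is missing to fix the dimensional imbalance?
t (time), dimensions [T]

x has dimensions [L] and v has dimensions [L T^-1].
The missing factor must have dimensions [L] / [L T^-1] = [T], i.e. time (t).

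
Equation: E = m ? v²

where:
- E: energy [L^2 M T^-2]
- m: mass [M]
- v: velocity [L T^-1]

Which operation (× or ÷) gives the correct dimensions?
multiplication (×): E = m × v²

E [L^2 M T^-2]; m [M]; v² [L^2 T^-2].
m × v² → [L^2 M T^-2] ✓
m ÷ v² → [L^-2 M T^2] ✗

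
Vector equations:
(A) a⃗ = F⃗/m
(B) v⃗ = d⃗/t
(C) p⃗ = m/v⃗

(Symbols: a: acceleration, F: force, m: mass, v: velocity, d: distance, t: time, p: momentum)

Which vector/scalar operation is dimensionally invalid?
(C) p⃗ = m/v⃗

(A) a⃗ = F⃗/m: LHS [L T^-2], RHS [L T^-2] ✓ — force (vector) divided by mass (scalar)
(B) v⃗ = d⃗/t: LHS [L T^-1], RHS [L T^-1] ✓ — displacement (vector) divided by time (scalar)
(C) p⃗ = m/v⃗: LHS [L M T^-1], RHS [L^-1 M T] ✗ — momentum is mass times velocity; should be mv⃗ (and division by a vector is undefined)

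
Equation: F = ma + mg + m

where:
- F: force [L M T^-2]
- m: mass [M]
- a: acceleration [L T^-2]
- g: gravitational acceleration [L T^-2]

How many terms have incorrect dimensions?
1

LHS F: [L M T^-2]
- ma: [L M T^-2] ✓
- mg: [L M T^-2] ✓
- m: [M] ✗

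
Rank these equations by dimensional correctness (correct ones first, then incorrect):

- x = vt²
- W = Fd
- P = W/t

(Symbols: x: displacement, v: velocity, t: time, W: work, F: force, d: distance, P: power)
Dimensionally correct: W = Fd, P = W/t
Dimensionally incorrect: x = vt²
Ordered (correct first, then incorrect): W = Fd, P = W/t, x = vt²

- x = vt²: LHS [L], RHS [L T] → incorrect ✗
- W = Fd: LHS [L^2 M T^-2], RHS [L^2 M T^-2] → correct ✓
- P = W/t: LHS [L^2 M T^-3], RHS [L^2 M T^-3] → correct ✓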